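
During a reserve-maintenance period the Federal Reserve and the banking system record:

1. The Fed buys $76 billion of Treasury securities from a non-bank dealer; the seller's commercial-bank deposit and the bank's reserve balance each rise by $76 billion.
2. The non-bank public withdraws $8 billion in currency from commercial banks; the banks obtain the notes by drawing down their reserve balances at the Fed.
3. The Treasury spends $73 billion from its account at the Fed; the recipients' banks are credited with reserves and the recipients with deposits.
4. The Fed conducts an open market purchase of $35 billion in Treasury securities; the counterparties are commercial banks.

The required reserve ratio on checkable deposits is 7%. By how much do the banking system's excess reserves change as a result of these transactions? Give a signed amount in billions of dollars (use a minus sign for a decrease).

+$166.13 billion

Asset purchase (from non-banks) $76 billion: reserves +$76B, deposits +$76B.
Currency withdrawal $8 billion: reserves −$8B, deposits −$8B.
Government spending $73 billion: reserves +$73B, deposits +$73B.
OMO purchase (from banks) $35 billion: reserves +$35B, deposits 0.
Totals: Δreserves = +$176B, Δdeposits = +$141B.
Δrequired reserves = 7% × +$141B = +$9.87B.
Δexcess reserves = Δreserves − Δrequired = +$176B − (+$9.87B) = +$166.13 billion.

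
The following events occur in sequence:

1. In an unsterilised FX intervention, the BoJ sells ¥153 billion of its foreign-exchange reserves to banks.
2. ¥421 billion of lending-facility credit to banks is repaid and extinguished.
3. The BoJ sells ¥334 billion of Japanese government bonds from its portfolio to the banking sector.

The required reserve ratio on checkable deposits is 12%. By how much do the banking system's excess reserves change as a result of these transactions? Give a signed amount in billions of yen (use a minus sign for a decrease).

-¥908 billion

FX sale ¥153 billion: reserves −¥153B, deposits 0.
Discount-window repayment ¥421 billion: reserves −¥421B, deposits 0.
OMO sale (to banks) ¥334 billion: reserves −¥334B, deposits 0.
Totals: Δreserves = −¥908B, Δdeposits = 0.
Δrequired reserves = 12% × 0 = 0.
Δexcess reserves = Δreserves − Δrequired = −¥908B − (0) = -¥908 billion.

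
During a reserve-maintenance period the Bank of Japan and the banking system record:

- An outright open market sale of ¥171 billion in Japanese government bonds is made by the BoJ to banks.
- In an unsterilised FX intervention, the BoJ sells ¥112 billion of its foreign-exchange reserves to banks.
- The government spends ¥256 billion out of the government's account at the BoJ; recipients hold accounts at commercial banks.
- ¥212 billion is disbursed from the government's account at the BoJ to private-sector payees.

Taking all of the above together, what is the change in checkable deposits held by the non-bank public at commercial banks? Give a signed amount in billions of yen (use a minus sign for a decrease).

BoJ balance sheet:
  Assets:      Securities −¥171B, Foreign assets −¥112B
  Liabilities: Bank reserves +¥185B, Government deposits −¥468B
Commercial banking system:
  Assets:      Reserves at CB +¥185B, Securities +¥171B, Foreign assets +¥112B
  Liabilities: Checkable deposits +¥468B
So the change in checkable deposits held by the non-bank public at commercial banks is +¥468 billion.

+¥468 billion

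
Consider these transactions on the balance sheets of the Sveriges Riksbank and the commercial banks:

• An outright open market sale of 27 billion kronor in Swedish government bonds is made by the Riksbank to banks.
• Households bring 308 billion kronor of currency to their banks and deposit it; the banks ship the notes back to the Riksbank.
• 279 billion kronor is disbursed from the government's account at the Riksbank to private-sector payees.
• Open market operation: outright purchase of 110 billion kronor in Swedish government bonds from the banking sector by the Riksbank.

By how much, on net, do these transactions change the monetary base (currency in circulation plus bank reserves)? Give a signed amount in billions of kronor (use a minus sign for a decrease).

+362 billion

OMO sale (to banks) 27 billion kronor: Riksbank balance sheet contracts → −27B.
Currency deposit 308 billion kronor: just a shift between currency and reserves — both are base money → 0.
Government spending 279 billion kronor: a non-base liability converts back to reserves → +279B.
OMO purchase (from banks) 110 billion kronor: Riksbank balance sheet expands → +110B.
Net: −27 + 0 + 279 + 110 = +362 billion.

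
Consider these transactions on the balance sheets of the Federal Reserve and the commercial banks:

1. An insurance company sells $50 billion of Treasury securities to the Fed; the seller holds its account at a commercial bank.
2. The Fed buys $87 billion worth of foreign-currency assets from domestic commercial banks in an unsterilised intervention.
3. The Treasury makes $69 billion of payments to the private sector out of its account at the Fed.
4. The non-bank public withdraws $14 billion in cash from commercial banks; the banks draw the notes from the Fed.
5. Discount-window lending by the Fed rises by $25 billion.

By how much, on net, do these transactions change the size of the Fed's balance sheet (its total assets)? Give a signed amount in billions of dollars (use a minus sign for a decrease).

+$162 billion

Fed balance sheet:
  Assets:      Securities +$50B, Loans to banks +$25B, Foreign assets +$87B
  Liabilities: Bank reserves +$217B, Currency in circulation +$14B, Government deposits −$69B
Change in total Fed assets = +$162 billion.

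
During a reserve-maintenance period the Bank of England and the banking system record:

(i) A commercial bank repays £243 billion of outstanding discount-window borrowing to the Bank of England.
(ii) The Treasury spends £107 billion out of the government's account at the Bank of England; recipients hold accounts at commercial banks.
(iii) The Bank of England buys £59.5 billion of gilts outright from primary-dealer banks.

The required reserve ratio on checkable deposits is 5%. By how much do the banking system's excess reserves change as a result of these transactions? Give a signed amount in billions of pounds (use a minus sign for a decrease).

-£81.85 billion

Discount-window repayment £243 billion: reserves −£243B, deposits 0.
Government spending £107 billion: reserves +£107B, deposits +£107B.
OMO purchase (from banks) £59.5 billion: reserves +£59.5B, deposits 0.
Totals: Δreserves = −£76.5B, Δdeposits = +£107B.
Δrequired reserves = 5% × +£107B = +£5.35B.
Δexcess reserves = Δreserves − Δrequired = −£76.5B − (+£5.35B) = -£81.85 billion.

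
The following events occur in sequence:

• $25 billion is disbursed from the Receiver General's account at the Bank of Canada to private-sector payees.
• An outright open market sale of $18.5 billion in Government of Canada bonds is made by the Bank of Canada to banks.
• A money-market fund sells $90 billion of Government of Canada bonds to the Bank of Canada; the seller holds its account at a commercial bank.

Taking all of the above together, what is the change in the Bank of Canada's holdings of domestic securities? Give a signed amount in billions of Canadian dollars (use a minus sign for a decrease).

+$71.5 billion

Bank of Canada balance sheet:
  Assets:      Securities +$71.5B
  Liabilities: Bank reserves +$96.5B, Government deposits −$25B
So the change in the Bank of Canada's holdings of domestic securities is +$71.5 billion.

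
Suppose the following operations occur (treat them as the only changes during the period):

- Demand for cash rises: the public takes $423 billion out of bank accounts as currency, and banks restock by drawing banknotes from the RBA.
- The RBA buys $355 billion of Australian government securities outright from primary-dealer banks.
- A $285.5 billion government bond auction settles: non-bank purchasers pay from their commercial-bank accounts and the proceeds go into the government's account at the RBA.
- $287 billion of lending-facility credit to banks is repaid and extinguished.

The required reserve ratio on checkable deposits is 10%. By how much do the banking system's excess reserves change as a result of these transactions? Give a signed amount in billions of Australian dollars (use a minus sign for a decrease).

-$569.65 billion

Currency withdrawal $423 billion: reserves −$423B, deposits −$423B.
OMO purchase (from banks) $355 billion: reserves +$355B, deposits 0.
Government account inflow $285.5 billion: reserves −$285.5B, deposits −$285.5B.
Discount-window repayment $287 billion: reserves −$287B, deposits 0.
Totals: Δreserves = −$640.5B, Δdeposits = −$708.5B.
Δrequired reserves = 10% × −$708.5B = −$70.85B.
Δexcess reserves = Δreserves − Δrequired = −$640.5B − (−$70.85B) = -$569.65 billion.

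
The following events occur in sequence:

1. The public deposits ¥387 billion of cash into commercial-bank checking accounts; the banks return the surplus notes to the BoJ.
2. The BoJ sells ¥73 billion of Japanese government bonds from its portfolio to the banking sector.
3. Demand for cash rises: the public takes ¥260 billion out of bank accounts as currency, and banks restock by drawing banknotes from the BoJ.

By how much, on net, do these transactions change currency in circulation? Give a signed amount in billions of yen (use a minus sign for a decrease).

-¥127 billion

Currency deposit ¥387 billion: notes return to the central bank → −¥387B.
OMO sale (to banks) ¥73 billion: no currency enters or leaves circulation → 0.
Currency withdrawal ¥260 billion: notes leave the central bank → +¥260B.
Net: −387 + 0 + 260 = -¥127 billion.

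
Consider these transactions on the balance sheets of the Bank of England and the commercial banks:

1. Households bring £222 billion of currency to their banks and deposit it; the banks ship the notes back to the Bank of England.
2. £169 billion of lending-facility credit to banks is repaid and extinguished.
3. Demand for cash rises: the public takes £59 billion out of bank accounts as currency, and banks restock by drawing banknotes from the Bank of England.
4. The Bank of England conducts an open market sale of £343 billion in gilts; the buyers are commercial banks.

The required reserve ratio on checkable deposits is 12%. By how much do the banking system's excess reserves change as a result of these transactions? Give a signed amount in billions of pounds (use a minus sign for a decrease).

-£368.56 billion

Currency deposit £222 billion: reserves +£222B, deposits +£222B.
Discount-window repayment £169 billion: reserves −£169B, deposits 0.
Currency withdrawal £59 billion: reserves −£59B, deposits −£59B.
OMO sale (to banks) £343 billion: reserves −£343B, deposits 0.
Totals: Δreserves = −£349B, Δdeposits = +£163B.
Δrequired reserves = 12% × +£163B = +£19.56B.
Δexcess reserves = Δreserves − Δrequired = −£349B − (+£19.56B) = -£368.56 billion.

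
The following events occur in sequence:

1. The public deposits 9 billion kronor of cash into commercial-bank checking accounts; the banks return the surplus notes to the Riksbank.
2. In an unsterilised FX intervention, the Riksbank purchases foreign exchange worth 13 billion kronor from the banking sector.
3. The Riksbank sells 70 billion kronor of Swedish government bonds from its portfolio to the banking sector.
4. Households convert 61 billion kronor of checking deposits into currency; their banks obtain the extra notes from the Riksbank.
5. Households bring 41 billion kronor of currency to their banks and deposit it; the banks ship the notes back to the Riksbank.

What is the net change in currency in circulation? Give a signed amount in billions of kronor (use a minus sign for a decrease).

Riksbank balance sheet:
  Assets:      Securities −70B, Foreign assets +13B
  Liabilities: Bank reserves −68B, Currency in circulation +11B
So the change in currency in circulation is +11 billion.

+11 billion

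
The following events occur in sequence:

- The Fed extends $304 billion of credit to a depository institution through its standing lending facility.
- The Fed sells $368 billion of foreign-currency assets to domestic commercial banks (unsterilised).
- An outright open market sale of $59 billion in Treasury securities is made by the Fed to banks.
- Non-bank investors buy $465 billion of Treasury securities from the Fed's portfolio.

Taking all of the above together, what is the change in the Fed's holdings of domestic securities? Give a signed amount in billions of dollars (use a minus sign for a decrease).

-$524 billion

Fed balance sheet:
  Assets:      Securities −$524B, Loans to banks +$304B, Foreign assets −$368B
  Liabilities: Bank reserves −$588B
So the change in the Fed's holdings of domestic securities is -$524 billion.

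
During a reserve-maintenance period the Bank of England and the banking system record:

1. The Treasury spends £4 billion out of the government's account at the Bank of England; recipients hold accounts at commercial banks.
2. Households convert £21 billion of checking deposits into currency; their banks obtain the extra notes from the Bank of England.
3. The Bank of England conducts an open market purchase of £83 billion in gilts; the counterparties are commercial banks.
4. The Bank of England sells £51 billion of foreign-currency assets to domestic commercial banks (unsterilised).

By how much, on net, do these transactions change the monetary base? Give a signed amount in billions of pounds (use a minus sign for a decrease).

Government spending £4 billion: a non-base liability converts back to reserves → +£4B.
Currency withdrawal £21 billion: just a shift between currency and reserves — both are base money → 0.
OMO purchase (from banks) £83 billion: Bank of England balance sheet expands → +£83B.
FX sale £51 billion: Bank of England balance sheet contracts → −£51B.
Net: 4 + 0 + 83 − 51 = +£36 billion.

+£36 billion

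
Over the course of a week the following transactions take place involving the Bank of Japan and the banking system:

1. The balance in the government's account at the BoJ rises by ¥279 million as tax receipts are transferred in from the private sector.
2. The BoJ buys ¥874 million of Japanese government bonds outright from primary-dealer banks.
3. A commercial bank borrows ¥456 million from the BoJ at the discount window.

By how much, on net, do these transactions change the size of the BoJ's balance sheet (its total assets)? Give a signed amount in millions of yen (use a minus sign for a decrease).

BoJ balance sheet:
  Assets:      Securities +¥874M, Loans to banks +¥456M
  Liabilities: Bank reserves +¥1051M, Government deposits +¥279M
Change in total BoJ assets = +¥1330 million.

+¥1330 million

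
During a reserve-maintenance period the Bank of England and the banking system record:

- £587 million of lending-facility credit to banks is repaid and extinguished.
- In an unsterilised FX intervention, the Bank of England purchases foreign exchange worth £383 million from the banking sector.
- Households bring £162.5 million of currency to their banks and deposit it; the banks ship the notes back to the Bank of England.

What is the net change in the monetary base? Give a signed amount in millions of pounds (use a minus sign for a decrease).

Bank of England balance sheet:
  Assets:      Loans to banks −£587M, Foreign assets +£383M
  Liabilities: Bank reserves −£41.5M, Currency in circulation −£162.5M
Monetary base = currency + reserves: −£162.5M + (−£41.5M) = -£204 million.

-£204 million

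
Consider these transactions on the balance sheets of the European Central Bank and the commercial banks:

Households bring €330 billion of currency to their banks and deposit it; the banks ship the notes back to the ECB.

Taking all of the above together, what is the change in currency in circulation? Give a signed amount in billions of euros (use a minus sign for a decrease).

Currency deposit €330 billion: notes return to the central bank → −€330B.

-€330 billion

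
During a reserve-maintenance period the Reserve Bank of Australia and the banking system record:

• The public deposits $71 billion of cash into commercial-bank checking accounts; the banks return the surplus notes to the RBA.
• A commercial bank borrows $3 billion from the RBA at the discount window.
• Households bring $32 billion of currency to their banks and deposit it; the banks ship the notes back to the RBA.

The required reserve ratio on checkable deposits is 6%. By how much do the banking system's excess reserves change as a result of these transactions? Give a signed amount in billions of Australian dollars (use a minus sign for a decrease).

+$99.82 billion

Currency deposit $71 billion: reserves +$71B, deposits +$71B.
Discount-window loan $3 billion: reserves +$3B, deposits 0.
Currency deposit $32 billion: reserves +$32B, deposits +$32B.
Totals: Δreserves = +$106B, Δdeposits = +$103B.
Δrequired reserves = 6% × +$103B = +$6.18B.
Δexcess reserves = Δreserves − Δrequired = +$106B − (+$6.18B) = +$99.82 billion.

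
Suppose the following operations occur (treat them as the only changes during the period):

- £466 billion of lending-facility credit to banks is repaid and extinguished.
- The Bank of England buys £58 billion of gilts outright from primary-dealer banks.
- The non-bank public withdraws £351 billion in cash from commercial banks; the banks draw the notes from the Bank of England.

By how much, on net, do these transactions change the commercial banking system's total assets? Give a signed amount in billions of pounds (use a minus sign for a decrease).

Bank of England balance sheet:
  Assets:      Securities +£58B, Loans to banks −£466B
  Liabilities: Bank reserves −£759B, Currency in circulation +£351B
Commercial banking system:
  Assets:      Reserves at CB −£759B, Securities −£58B
  Liabilities: Checkable deposits −£351B, Borrowings from CB −£466B
Change in total bank assets = -£817 billion.

-£817 billion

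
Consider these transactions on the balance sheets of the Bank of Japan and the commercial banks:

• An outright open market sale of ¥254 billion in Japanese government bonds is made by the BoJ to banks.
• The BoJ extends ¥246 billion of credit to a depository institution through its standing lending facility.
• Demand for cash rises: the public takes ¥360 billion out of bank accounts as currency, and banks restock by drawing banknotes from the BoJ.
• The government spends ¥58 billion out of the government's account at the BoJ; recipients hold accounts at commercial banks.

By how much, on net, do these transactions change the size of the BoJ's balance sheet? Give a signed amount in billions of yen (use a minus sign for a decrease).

BoJ balance sheet:
  Assets:      Securities −¥254B, Loans to banks +¥246B
  Liabilities: Bank reserves −¥310B, Currency in circulation +¥360B, Government deposits −¥58B
Change in total BoJ assets = -¥8 billion.

-¥8 billion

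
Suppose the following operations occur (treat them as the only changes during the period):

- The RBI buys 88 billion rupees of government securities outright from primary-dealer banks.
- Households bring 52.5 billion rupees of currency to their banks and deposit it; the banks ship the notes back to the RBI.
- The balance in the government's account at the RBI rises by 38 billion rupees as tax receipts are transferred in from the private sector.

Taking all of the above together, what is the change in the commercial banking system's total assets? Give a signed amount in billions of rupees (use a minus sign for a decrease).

+14.5 billion

OMO purchase (from banks) 88 billion rupees: just an asset swap on bank balance sheets → 0.
Currency deposit 52.5 billion rupees: bank balance sheets expand → +52.5B.
Government account inflow 38 billion rupees: bank balance sheets shrink → −38B.
Net: 0 + 52.5 − 38 = +14.5 billion.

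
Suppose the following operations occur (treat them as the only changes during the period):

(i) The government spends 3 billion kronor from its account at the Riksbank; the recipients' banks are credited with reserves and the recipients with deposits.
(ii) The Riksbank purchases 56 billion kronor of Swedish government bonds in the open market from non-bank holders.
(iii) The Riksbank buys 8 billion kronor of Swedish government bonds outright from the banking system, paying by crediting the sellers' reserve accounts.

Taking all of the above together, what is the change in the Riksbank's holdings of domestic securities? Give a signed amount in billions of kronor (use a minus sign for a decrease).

+64 billion

Government spending 3 billion kronor: the Riksbank's securities portfolio is untouched → 0.
Asset purchase (from non-banks) 56 billion kronor: securities added to the Riksbank's portfolio → +56B.
OMO purchase (from banks) 8 billion kronor: securities added to the Riksbank's portfolio → +8B.
Net: 0 + 56 + 8 = +64 billion.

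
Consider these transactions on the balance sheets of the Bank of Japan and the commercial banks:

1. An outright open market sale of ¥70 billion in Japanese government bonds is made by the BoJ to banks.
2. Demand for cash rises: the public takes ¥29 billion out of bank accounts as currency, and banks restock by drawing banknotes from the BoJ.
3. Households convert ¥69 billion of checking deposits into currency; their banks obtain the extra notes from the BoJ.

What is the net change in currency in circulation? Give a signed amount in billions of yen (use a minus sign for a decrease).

+¥98 billion

OMO sale (to banks) ¥70 billion: no currency enters or leaves circulation → 0.
Currency withdrawal ¥29 billion: notes leave the central bank → +¥29B.
Currency withdrawal ¥69 billion: notes leave the central bank → +¥69B.
Net: 0 + 29 + 69 = +¥98 billion.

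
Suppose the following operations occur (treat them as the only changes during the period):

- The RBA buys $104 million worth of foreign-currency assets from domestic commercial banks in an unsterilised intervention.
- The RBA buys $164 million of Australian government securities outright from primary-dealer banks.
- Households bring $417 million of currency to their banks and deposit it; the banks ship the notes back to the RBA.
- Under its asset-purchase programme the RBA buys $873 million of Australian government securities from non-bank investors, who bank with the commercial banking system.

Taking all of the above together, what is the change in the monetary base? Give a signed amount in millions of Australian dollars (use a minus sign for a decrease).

FX purchase $104 million: RBA balance sheet expands → +$104M.
OMO purchase (from banks) $164 million: RBA balance sheet expands → +$164M.
Currency deposit $417 million: just a shift between currency and reserves — both are base money → 0.
Asset purchase (from non-banks) $873 million: RBA balance sheet expands → +$873M.
Net: 104 + 164 + 0 + 873 = +$1141 million.

+$1141 million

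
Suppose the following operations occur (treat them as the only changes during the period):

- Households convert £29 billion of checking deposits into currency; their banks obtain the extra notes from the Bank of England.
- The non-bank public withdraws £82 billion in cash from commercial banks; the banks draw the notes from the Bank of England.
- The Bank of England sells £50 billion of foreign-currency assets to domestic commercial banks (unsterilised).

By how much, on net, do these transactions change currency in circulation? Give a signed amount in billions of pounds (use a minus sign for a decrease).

Currency withdrawal £29 billion: notes leave the central bank → +£29B.
Currency withdrawal £82 billion: notes leave the central bank → +£82B.
FX sale £50 billion: no currency enters or leaves circulation → 0.
Net: 29 + 82 + 0 = +£111 billion.

+£111 billion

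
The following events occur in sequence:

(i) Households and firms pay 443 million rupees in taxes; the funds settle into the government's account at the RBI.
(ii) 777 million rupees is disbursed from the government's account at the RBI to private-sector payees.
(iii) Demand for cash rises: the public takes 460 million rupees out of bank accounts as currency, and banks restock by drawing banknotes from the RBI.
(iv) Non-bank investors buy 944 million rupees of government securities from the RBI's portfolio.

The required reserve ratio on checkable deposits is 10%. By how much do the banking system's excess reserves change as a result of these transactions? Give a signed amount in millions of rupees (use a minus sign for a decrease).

Government account inflow 443 million rupees: reserves −443M, deposits −443M.
Government spending 777 million rupees: reserves +777M, deposits +777M.
Currency withdrawal 460 million rupees: reserves −460M, deposits −460M.
Asset sale (to non-banks) 944 million rupees: reserves −944M, deposits −944M.
Totals: Δreserves = −1070M, Δdeposits = −1070M.
Δrequired reserves = 10% × −1070M = −107M.
Δexcess reserves = Δreserves − Δrequired = −1070M − (−107M) = -963 million.

-963 million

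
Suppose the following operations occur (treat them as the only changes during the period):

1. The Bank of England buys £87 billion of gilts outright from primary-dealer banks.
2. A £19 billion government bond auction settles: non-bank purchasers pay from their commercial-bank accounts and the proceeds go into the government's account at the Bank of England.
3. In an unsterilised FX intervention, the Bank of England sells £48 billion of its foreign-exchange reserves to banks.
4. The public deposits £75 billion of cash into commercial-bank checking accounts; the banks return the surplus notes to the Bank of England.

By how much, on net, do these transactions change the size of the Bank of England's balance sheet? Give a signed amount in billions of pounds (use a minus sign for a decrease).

Bank of England balance sheet:
  Assets:      Securities +£87B, Foreign assets −£48B
  Liabilities: Bank reserves +£95B, Currency in circulation −£75B, Government deposits +£19B
Change in total Bank of England assets = +£39 billion.

+£39 billion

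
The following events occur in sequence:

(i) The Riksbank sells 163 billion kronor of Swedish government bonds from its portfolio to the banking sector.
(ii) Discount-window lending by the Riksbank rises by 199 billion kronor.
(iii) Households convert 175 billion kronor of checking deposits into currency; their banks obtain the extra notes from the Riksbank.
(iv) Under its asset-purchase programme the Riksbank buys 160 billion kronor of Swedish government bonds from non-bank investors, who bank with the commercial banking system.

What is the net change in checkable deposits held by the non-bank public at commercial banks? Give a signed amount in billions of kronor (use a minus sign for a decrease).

Riksbank balance sheet:
  Assets:      Securities −3B, Loans to banks +199B
  Liabilities: Bank reserves +21B, Currency in circulation +175B
Commercial banking system:
  Assets:      Reserves at CB +21B, Securities +163B
  Liabilities: Checkable deposits −15B, Borrowings from CB +199B
So the change in checkable deposits held by the non-bank public at commercial banks is -15 billion.

-15 billion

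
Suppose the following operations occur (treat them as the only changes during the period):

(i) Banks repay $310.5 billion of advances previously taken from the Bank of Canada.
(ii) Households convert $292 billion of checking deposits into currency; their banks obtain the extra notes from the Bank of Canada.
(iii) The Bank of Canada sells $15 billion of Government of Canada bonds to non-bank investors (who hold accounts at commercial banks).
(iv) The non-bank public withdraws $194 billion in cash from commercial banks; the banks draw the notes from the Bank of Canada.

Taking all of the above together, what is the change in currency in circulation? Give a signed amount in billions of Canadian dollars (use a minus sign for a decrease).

Bank of Canada balance sheet:
  Assets:      Securities −$15B, Loans to banks −$310.5B
  Liabilities: Bank reserves −$811.5B, Currency in circulation +$486B
So the change in currency in circulation is +$486 billion.

+$486 billion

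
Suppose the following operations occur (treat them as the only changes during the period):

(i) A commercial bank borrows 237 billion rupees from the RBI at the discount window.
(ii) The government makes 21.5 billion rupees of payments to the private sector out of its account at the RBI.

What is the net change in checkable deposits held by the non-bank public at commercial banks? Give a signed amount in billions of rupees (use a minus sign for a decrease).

RBI balance sheet:
  Assets:      Loans to banks +237B
  Liabilities: Bank reserves +258.5B, Government deposits −21.5B
Commercial banking system:
  Assets:      Reserves at CB +258.5B
  Liabilities: Checkable deposits +21.5B, Borrowings from CB +237B
So the change in checkable deposits held by the non-bank public at commercial banks is +21.5 billion.

+21.5 billion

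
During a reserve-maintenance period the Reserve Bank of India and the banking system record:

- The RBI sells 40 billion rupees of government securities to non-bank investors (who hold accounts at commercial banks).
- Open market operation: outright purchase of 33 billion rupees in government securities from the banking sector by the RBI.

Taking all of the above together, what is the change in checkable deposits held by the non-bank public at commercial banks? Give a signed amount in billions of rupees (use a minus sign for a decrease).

RBI balance sheet:
  Assets:      Securities −7B
  Liabilities: Bank reserves −7B
Commercial banking system:
  Assets:      Reserves at CB −7B, Securities −33B
  Liabilities: Checkable deposits −40B
So the change in checkable deposits held by the non-bank public at commercial banks is -40 billion.

-40 billion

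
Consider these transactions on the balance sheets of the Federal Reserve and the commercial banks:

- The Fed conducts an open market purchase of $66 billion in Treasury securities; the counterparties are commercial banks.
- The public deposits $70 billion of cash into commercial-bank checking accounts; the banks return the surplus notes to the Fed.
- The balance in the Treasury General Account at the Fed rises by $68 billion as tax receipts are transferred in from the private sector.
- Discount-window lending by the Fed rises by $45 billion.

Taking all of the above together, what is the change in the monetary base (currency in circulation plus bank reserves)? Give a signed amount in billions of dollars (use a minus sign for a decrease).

Fed balance sheet:
  Assets:      Securities +$66B, Loans to banks +$45B
  Liabilities: Bank reserves +$113B, Currency in circulation −$70B, Government deposits +$68B
Monetary base = currency + reserves: −$70B + (+$113B) = +$43 billion.

+$43 billion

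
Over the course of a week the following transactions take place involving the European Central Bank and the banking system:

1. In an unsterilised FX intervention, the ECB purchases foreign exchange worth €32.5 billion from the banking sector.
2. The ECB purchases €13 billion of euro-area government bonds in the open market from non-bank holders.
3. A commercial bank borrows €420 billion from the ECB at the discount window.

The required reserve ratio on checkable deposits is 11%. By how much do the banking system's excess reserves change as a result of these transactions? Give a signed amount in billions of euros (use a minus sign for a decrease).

+€464.07 billion

FX purchase €32.5 billion: reserves +€32.5B, deposits 0.
Asset purchase (from non-banks) €13 billion: reserves +€13B, deposits +€13B.
Discount-window loan €420 billion: reserves +€420B, deposits 0.
Totals: Δreserves = +€465.5B, Δdeposits = +€13B.
Δrequired reserves = 11% × +€13B = +€1.43B.
Δexcess reserves = Δreserves − Δrequired = +€465.5B − (+€1.43B) = +€464.07 billion.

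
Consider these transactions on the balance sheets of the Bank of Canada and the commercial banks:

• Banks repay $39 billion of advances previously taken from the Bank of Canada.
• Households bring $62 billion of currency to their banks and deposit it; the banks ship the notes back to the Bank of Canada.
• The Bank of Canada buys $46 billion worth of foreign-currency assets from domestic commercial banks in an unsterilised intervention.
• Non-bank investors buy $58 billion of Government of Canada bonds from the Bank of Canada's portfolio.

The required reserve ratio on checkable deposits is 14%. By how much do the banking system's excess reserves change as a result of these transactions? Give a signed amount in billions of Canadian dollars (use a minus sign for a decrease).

Discount-window repayment $39 billion: reserves −$39B, deposits 0.
Currency deposit $62 billion: reserves +$62B, deposits +$62B.
FX purchase $46 billion: reserves +$46B, deposits 0.
Asset sale (to non-banks) $58 billion: reserves −$58B, deposits −$58B.
Totals: Δreserves = +$11B, Δdeposits = +$4B.
Δrequired reserves = 14% × +$4B = +$0.56B.
Δexcess reserves = Δreserves − Δrequired = +$11B − (+$0.56B) = +$10.44 billion.

+$10.44 billion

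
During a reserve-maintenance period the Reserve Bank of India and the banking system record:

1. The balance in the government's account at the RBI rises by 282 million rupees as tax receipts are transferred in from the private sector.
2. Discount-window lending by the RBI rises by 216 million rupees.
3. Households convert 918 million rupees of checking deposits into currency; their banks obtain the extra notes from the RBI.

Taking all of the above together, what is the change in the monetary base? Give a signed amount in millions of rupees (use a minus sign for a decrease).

-66 million

RBI balance sheet:
  Assets:      Loans to banks +216M
  Liabilities: Bank reserves −984M, Currency in circulation +918M, Government deposits +282M
Commercial banking system:
  Assets:      Reserves at CB −984M
  Liabilities: Checkable deposits −1200M, Borrowings from CB +216M
Monetary base = currency + reserves: +918M + (−984M) = -66 million.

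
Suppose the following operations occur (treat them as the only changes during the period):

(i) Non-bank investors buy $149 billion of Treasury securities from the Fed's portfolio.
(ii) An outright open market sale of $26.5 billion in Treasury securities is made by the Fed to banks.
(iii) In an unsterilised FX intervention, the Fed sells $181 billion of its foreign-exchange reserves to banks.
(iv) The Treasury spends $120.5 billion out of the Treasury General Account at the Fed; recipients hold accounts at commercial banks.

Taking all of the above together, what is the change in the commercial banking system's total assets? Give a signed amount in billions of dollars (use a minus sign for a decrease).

-$28.5 billion

Fed balance sheet:
  Assets:      Securities −$175.5B, Foreign assets −$181B
  Liabilities: Bank reserves −$236B, Government deposits −$120.5B
Commercial banking system:
  Assets:      Reserves at CB −$236B, Securities +$26.5B, Foreign assets +$181B
  Liabilities: Checkable deposits −$28.5B
Change in total bank assets = -$28.5 billion.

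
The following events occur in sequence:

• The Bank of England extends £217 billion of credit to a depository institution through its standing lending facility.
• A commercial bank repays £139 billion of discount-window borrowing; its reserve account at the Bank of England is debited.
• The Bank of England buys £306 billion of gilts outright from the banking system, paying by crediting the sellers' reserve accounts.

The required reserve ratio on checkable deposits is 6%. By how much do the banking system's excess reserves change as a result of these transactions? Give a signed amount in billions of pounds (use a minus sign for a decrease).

Discount-window loan £217 billion: reserves +£217B, deposits 0.
Discount-window repayment £139 billion: reserves −£139B, deposits 0.
OMO purchase (from banks) £306 billion: reserves +£306B, deposits 0.
Totals: Δreserves = +£384B, Δdeposits = 0.
Δrequired reserves = 6% × 0 = 0.
Δexcess reserves = Δreserves − Δrequired = +£384B − (0) = +£384 billion.

+£384 billion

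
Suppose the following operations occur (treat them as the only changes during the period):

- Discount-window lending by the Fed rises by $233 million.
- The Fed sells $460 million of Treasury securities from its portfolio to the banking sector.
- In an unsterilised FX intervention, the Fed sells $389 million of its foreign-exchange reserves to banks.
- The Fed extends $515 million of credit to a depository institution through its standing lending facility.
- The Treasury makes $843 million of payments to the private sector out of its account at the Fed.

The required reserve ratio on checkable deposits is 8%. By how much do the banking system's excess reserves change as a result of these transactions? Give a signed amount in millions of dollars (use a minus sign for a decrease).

+$674.56 million

Discount-window loan $233 million: reserves +$233M, deposits 0.
OMO sale (to banks) $460 million: reserves −$460M, deposits 0.
FX sale $389 million: reserves −$389M, deposits 0.
Discount-window loan $515 million: reserves +$515M, deposits 0.
Government spending $843 million: reserves +$843M, deposits +$843M.
Totals: Δreserves = +$742M, Δdeposits = +$843M.
Δrequired reserves = 8% × +$843M = +$67.44M.
Δexcess reserves = Δreserves − Δrequired = +$742M − (+$67.44M) = +$674.56 million.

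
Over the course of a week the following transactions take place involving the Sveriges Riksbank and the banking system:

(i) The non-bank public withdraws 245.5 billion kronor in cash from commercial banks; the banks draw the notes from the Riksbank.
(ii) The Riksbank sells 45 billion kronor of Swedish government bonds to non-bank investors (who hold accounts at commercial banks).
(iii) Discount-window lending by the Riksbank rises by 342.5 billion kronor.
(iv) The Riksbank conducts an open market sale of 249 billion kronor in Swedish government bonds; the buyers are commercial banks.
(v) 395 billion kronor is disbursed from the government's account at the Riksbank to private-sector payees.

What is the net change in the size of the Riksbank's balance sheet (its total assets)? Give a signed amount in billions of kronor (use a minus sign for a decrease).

+48.5 billion

Currency withdrawal 245.5 billion kronor: only the composition of liabilities changes → 0.
Asset sale (to non-banks) 45 billion kronor: a Riksbank asset is shed → −45B.
Discount-window loan 342.5 billion kronor: a Riksbank asset is acquired → +342.5B.
OMO sale (to banks) 249 billion kronor: a Riksbank asset is shed → −249B.
Government spending 395 billion kronor: only the composition of liabilities changes → 0.
Net: 0 − 45 + 342.5 − 249 + 0 = +48.5 billion.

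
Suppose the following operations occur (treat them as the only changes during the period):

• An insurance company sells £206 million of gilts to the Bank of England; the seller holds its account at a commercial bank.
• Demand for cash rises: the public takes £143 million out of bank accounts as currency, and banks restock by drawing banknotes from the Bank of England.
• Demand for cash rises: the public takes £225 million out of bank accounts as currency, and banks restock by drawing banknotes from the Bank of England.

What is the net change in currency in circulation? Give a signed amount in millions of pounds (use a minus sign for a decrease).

Bank of England balance sheet:
  Assets:      Securities +£206M
  Liabilities: Bank reserves −£162M, Currency in circulation +£368M
So the change in currency in circulation is +£368 million.

+£368 million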